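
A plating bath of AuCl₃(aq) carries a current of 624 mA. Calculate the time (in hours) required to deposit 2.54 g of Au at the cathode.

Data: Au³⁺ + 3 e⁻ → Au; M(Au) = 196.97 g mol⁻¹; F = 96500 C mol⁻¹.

n(Au) = m/M = 2.54 / 196.97 = 0.01290 mol.
Each Au atom requires 3 electrons, so n(e⁻) = 3 × 0.01290 = 0.03869 mol.
Q = n(e⁻)·F = 0.03869 × 96500 = 3733 C.
t = Q/I = 3733 / 0.6240 A = 5983 s = 1.66 h.

1.66 h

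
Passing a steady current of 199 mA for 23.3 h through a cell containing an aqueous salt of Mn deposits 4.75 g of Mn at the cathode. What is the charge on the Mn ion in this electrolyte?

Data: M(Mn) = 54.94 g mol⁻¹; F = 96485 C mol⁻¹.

Q = I·t = 0.1990 A × 83880 s = 16690 C, so n(e⁻) = 16690/96485 = 0.1730 mol.
n(Mn) deposited = 4.75 / 54.94 = 0.08646 mol.
Electrons per atom = n(e⁻)/n(Mn) = 0.1730 / 0.08646 = 2.00 ≈ 2, so the ion is Mn²⁺.

+2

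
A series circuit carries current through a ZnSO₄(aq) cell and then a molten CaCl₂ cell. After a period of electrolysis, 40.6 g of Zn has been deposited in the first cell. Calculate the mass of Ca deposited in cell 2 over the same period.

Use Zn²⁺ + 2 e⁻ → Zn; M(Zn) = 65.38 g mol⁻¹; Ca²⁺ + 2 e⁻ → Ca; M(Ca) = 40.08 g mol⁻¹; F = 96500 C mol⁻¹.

24.9 g

n(Zn) = 40.6 / 65.38 = 0.6210 mol.
Since Zn²⁺ + 2 e⁻ → Zn, n(e⁻) passed = 2 × 0.6210 = 1.242 mol.
Cells in series carry the same charge, so the same 1.242 mol of electrons passes through cell 2.
Ca²⁺ + 2 e⁻ → Ca, so n(Ca) = 1.242 / 2 = 0.6210 mol.
m(Ca) = 0.6210 × 40.08 = 24.9 g.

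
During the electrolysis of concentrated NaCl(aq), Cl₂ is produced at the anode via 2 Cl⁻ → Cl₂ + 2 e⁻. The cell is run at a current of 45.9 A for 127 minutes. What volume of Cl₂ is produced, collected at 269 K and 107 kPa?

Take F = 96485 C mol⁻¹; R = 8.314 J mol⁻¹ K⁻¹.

37.9 L

Q = I·t = 45.90 A × 7620.0 s = 349800 C.
n(e⁻) = Q/F = 349800 / 96485 = 3.625 mol.
2 electrons are transferred per Cl₂ molecule, so n(Cl₂) = 3.625 / 2 = 1.812 mol.
V = nRT/P = (1.812 × 8.314 × 269) / (107 × 10³ Pa) = 0.0379 m³ = 37.9 L.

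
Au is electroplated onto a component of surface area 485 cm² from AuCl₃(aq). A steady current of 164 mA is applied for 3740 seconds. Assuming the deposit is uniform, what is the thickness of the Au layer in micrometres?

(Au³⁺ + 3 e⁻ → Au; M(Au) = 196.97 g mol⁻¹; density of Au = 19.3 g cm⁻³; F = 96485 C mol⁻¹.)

Q = I·t = 0.1640 × 3740.0 = 613.4 C; n(e⁻) = 0.006357 mol.
n(Au) = n(e⁻)/3 = 0.002119 mol, so m = 0.002119 × 196.97 = 0.4174 g.
Volume = m/ρ = 0.4174 / 19.3 = 0.02163 cm³.
Thickness = V/A = 0.02163 / 485 = 4.46 × 10⁻⁵ cm = 0.446 μm.

0.446 μm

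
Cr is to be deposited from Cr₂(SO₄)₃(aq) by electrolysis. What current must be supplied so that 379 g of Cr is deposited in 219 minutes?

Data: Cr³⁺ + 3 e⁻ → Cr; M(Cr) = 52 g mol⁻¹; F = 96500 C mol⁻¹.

n(Cr) = 379 / 52 = 7.288 mol.
n(e⁻) = 3 × 7.288 = 21.87 mol.
Q = n(e⁻)·F = 21.87 × 96500 = 2110000 C.
I = Q/t = 2110000 / 13140 s = 161 A.

161 A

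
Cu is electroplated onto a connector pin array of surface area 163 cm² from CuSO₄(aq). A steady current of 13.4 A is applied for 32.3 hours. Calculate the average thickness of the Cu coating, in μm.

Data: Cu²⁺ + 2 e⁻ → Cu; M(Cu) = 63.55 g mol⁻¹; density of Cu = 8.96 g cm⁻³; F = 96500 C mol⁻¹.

3510 μm

Q = I·t = 13.40 × 116280 = 1558000 C; n(e⁻) = 16.15 mol.
n(Cu) = n(e⁻)/2 = 8.073 mol, so m = 8.073 × 63.55 = 513.1 g.
Volume = m/ρ = 513.1 / 8.96 = 57.26 cm³.
Thickness = V/A = 57.26 / 163 = 0.351 cm = 3510 μm.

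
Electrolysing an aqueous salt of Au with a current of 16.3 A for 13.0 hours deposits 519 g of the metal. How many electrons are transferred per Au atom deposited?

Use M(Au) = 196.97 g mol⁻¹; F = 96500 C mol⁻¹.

3

Q = I·t = 16.30 A × 46800 s = 762800 C, so n(e⁻) = 762800/96500 = 7.905 mol.
n(Au) deposited = 519 / 196.97 = 2.635 mol.
Electrons per atom = n(e⁻)/n(Au) = 7.905 / 2.635 = 3.00 ≈ 3, so the ion is Au³⁺.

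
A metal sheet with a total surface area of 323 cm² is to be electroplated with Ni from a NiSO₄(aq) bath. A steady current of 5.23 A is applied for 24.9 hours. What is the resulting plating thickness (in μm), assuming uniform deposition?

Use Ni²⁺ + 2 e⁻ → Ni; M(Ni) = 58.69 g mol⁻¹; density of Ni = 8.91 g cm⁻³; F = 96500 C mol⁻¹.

Q = I·t = 5.230 × 89640 = 468800 C; n(e⁻) = 4.858 mol.
n(Ni) = n(e⁻)/2 = 2.429 mol, so m = 2.429 × 58.69 = 142.6 g.
Volume = m/ρ = 142.6 / 8.91 = 16.00 cm³.
Thickness = V/A = 16.00 / 323 = 0.0495 cm = 495 μm.

495 μm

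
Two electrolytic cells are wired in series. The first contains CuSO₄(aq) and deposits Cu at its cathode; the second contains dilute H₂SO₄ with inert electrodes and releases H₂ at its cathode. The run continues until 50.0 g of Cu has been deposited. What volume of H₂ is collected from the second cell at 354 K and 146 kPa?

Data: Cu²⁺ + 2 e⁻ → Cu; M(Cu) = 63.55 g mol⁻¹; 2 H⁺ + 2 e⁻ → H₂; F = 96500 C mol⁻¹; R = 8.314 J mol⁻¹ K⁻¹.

15.9 L

n(Cu) = 50.0 / 63.55 = 0.7868 mol, so n(e⁻) = 2 × 0.7868 = 1.574 mol.
The cells are in series, so the same 1.574 mol of electrons passes through the second cell.
2 H⁺ + 2 e⁻ → H₂ — 2 mol e⁻ per mol H₂, so n(H₂) = 1.574/2 = 0.7868 mol.
V = nRT/P = (0.7868 × 8.314 × 354) / (146 × 10³) = 0.0159 m³ = 15.9 L.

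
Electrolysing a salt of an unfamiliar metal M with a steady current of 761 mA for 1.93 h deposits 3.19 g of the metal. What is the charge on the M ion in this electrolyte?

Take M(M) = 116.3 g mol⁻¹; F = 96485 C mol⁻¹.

Q = I·t = 0.7610 A × 6948.0 s = 5287 C, so n(e⁻) = 5287/96485 = 0.05480 mol.
n(M) deposited = 3.19 / 116.3 = 0.02743 mol.
Electrons per atom = n(e⁻)/n(M) = 0.05480 / 0.02743 = 2.00 ≈ 2, so the ion is M²⁺.

+2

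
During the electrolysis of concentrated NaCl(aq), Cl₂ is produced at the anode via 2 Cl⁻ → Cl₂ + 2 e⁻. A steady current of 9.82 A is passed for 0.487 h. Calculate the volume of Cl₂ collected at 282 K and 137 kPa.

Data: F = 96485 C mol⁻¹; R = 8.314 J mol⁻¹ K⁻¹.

1.53 L

Q = I·t = 9.820 A × 1753.2 s = 17220 C.
n(e⁻) = Q/F = 17220 / 96485 = 0.1784 mol.
2 electrons are transferred per Cl₂ molecule, so n(Cl₂) = 0.1784 / 2 = 0.08922 mol.
V = nRT/P = (0.08922 × 8.314 × 282) / (137 × 10³ Pa) = 0.00153 m³ = 1.53 L.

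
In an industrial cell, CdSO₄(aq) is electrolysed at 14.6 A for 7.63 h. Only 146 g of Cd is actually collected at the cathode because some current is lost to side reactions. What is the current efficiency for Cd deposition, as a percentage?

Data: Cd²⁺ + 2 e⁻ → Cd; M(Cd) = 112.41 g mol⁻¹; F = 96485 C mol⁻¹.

Q = I·t = 14.60 × 27468 = 401000 C; n(e⁻) = 401000/96485 = 4.156 mol.
Theoretical n(Cd) = n(e⁻)/2 = 2.078 mol, i.e. m_theo = 2.078 × 112.41 = 233.6 g.
Efficiency = m_actual / m_theo = 146 / 233.6 = 62.5 %.

62.5 %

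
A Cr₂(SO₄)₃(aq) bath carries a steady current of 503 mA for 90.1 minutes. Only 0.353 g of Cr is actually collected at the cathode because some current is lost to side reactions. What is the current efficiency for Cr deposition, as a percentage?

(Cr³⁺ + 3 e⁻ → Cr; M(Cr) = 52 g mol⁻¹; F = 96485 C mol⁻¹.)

72.3 %

Q = I·t = 0.5030 × 5406.0 = 2719 C; n(e⁻) = 2719/96485 = 0.02818 mol.
Theoretical n(Cr) = n(e⁻)/3 = 0.009394 mol, i.e. m_theo = 0.009394 × 52 = 0.4885 g.
Efficiency = m_actual / m_theo = 0.353 / 0.4885 = 72.3 %.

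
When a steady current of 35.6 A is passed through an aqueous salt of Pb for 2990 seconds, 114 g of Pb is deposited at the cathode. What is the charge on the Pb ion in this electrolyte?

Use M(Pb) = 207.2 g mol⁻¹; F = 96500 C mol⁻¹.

+2

Q = I·t = 35.60 A × 2990.0 s = 106400 C, so n(e⁻) = 106400/96500 = 1.103 mol.
n(Pb) deposited = 114 / 207.2 = 0.5502 mol.
Electrons per atom = n(e⁻)/n(Pb) = 1.103 / 0.5502 = 2.00 ≈ 2, so the ion is Pb²⁺.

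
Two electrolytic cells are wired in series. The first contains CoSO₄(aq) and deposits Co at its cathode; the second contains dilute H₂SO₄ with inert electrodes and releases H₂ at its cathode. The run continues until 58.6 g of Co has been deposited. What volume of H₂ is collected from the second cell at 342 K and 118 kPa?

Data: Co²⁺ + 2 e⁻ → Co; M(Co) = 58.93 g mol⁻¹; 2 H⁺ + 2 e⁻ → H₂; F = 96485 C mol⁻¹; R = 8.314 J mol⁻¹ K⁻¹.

n(Co) = 58.6 / 58.93 = 0.9944 mol, so n(e⁻) = 2 × 0.9944 = 1.989 mol.
The cells are in series, so the same 1.989 mol of electrons passes through the second cell.
2 H⁺ + 2 e⁻ → H₂ — 2 mol e⁻ per mol H₂, so n(H₂) = 1.989/2 = 0.9944 mol.
V = nRT/P = (0.9944 × 8.314 × 342) / (118 × 10³) = 0.0240 m³ = 24.0 L.

24.0 L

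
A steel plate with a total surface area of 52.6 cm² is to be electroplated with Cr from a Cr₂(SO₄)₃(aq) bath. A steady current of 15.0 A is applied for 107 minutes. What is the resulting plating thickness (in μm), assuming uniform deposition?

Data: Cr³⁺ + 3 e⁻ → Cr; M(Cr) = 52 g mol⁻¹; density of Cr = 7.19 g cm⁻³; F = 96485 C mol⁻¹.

Q = I·t = 15.00 × 6420.0 = 96300 C; n(e⁻) = 0.9981 mol.
n(Cr) = n(e⁻)/3 = 0.3327 mol, so m = 0.3327 × 52 = 17.30 g.
Volume = m/ρ = 17.30 / 7.19 = 2.406 cm³.
Thickness = V/A = 2.406 / 52.6 = 0.0457 cm = 457 μm.

457 μm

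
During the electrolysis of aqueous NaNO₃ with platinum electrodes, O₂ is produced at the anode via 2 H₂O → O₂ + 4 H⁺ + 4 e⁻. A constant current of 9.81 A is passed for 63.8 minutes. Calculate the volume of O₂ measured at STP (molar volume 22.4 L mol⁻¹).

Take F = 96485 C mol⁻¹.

Q = I·t = 9.810 A × 3828.0 s = 37550 C.
n(e⁻) = Q/F = 37550 / 96485 = 0.3892 mol.
4 electrons are transferred per O₂ molecule, so n(O₂) = 0.3892 / 4 = 0.09730 mol.
V = n × V_m = 0.09730 × 22.4 = 2.18 L.

2.18 L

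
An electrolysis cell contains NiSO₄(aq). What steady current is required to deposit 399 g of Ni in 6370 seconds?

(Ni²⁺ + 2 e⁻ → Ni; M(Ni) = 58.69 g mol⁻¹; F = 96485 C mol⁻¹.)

206 A

n(Ni) = 399 / 58.69 = 6.798 mol.
n(e⁻) = 2 × 6.798 = 13.60 mol.
Q = n(e⁻)·F = 13.60 × 96485 = 1312000 C.
I = Q/t = 1312000 / 6370.0 s = 206 A.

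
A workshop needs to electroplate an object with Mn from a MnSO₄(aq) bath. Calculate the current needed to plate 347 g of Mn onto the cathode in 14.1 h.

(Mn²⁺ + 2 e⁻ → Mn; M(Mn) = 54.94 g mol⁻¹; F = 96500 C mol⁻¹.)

24.0 A

n(Mn) = 347 / 54.94 = 6.316 mol.
n(e⁻) = 2 × 6.316 = 12.63 mol.
Q = n(e⁻)·F = 12.63 × 96500 = 1219000 C.
I = Q/t = 1219000 / 50760 s = 24.0 A.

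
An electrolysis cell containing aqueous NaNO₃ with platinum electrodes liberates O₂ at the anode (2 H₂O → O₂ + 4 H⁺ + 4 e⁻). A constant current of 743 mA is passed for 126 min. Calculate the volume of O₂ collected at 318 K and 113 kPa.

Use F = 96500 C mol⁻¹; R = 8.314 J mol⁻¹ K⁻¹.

0.340 L

Q = I·t = 0.7430 A × 7560.0 s = 5617 C.
n(e⁻) = Q/F = 5617 / 96500 = 0.05821 mol.
4 electrons are transferred per O₂ molecule, so n(O₂) = 0.05821 / 4 = 0.01455 mol.
V = nRT/P = (0.01455 × 8.314 × 318) / (113 × 10³ Pa) = 3.40 × 10⁻⁴ m³ = 0.340 L.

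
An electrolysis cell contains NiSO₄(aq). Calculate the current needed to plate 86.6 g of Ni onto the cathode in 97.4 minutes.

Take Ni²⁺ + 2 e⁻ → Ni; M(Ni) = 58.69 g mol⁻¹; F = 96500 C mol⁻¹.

48.7 A

n(Ni) = 86.6 / 58.69 = 1.476 mol.
n(e⁻) = 2 × 1.476 = 2.951 mol.
Q = n(e⁻)·F = 2.951 × 96500 = 284800 C.
I = Q/t = 284800 / 5844.0 s = 48.7 A.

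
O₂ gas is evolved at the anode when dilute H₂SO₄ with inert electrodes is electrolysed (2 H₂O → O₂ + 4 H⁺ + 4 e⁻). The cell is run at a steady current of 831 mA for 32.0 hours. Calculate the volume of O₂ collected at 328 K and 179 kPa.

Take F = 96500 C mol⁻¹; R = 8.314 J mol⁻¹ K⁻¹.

3.78 L

Q = I·t = 0.8310 A × 115200 s = 95730 C.
n(e⁻) = Q/F = 95730 / 96500 = 0.9920 mol.
4 electrons are transferred per O₂ molecule, so n(O₂) = 0.9920 / 4 = 0.2480 mol.
V = nRT/P = (0.2480 × 8.314 × 328) / (179 × 10³ Pa) = 0.00378 m³ = 3.78 L.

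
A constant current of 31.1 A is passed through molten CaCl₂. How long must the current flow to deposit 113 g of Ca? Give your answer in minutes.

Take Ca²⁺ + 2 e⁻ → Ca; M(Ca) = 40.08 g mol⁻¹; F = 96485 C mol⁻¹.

n(Ca) = m/M = 113 / 40.08 = 2.819 mol.
Each Ca atom requires 2 electrons, so n(e⁻) = 2 × 2.819 = 5.639 mol.
Q = n(e⁻)·F = 5.639 × 96485 = 544100 C.
t = Q/I = 544100 / 31.10 A = 17490 s = 292 min.

292 min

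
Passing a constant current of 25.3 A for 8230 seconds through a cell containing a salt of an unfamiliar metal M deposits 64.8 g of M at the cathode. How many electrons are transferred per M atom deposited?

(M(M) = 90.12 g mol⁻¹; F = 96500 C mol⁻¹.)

3

Q = I·t = 25.30 A × 8230.0 s = 208200 C, so n(e⁻) = 208200/96500 = 2.158 mol.
n(M) deposited = 64.8 / 90.12 = 0.7190 mol.
Electrons per atom = n(e⁻)/n(M) = 2.158 / 0.7190 = 3.00 ≈ 3, so the ion is M³⁺.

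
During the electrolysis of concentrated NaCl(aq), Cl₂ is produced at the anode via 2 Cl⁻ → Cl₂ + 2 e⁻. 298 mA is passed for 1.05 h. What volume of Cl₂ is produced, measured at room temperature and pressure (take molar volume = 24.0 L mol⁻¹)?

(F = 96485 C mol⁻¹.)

0.140 L

Q = I·t = 0.2980 A × 3780.0 s = 1126 C.
n(e⁻) = Q/F = 1126 / 96485 = 0.01167 mol.
2 electrons are transferred per Cl₂ molecule, so n(Cl₂) = 0.01167 / 2 = 0.005837 mol.
V = n × V_m = 0.005837 × 24.0 = 0.140 L.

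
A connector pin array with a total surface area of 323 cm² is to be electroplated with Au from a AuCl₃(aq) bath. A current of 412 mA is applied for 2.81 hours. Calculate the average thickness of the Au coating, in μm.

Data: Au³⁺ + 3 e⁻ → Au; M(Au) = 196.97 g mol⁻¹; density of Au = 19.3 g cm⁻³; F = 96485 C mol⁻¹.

Q = I·t = 0.4120 × 10116 = 4168 C; n(e⁻) = 0.04320 mol.
n(Au) = n(e⁻)/3 = 0.01440 mol, so m = 0.01440 × 196.97 = 2.836 g.
Volume = m/ρ = 2.836 / 19.3 = 0.1469 cm³.
Thickness = V/A = 0.1469 / 323 = 4.55 × 10⁻⁴ cm = 4.55 μm.

4.55 μm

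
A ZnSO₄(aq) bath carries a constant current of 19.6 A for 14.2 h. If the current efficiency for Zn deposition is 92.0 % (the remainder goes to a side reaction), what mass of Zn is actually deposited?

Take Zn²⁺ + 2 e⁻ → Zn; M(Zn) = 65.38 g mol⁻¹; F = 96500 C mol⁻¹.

312 g

Q = I·t = 19.60 × 51120 = 1002000 C.
n(e⁻) = 1002000/96500 = 10.38 mol; theoretically n(Zn) = 10.38/2 = 5.191 mol, m_theo = 339.4 g.
At 92.0 % efficiency, m_actual = 0.920 × 339.4 = 312 g.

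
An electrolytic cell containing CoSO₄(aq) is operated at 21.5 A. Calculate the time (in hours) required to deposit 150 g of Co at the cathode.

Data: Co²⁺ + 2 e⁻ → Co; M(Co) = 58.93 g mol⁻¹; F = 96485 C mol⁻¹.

n(Co) = m/M = 150 / 58.93 = 2.545 mol.
Each Co atom requires 2 electrons, so n(e⁻) = 2 × 2.545 = 5.091 mol.
Q = n(e⁻)·F = 5.091 × 96485 = 491200 C.
t = Q/I = 491200 / 21.50 A = 22850 s = 6.35 h.

6.35 h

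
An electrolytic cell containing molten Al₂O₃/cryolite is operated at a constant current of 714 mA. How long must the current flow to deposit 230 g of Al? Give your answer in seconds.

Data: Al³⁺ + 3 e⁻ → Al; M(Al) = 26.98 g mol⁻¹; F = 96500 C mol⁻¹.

n(Al) = m/M = 230 / 26.98 = 8.525 mol.
Each Al atom requires 3 electrons, so n(e⁻) = 3 × 8.525 = 25.57 mol.
Q = n(e⁻)·F = 25.57 × 96500 = 2468000 C.
t = Q/I = 2468000 / 0.7140 A = 3456000 s.

3.46 × 10⁶ s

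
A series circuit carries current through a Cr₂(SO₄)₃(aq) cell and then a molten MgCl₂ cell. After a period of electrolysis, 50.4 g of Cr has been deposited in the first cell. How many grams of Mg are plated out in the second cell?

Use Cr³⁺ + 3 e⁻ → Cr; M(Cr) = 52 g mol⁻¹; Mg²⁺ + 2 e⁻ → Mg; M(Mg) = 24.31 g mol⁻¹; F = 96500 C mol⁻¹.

n(Cr) = 50.4 / 52 = 0.9692 mol.
Since Cr³⁺ + 3 e⁻ → Cr, n(e⁻) passed = 3 × 0.9692 = 2.908 mol.
Cells in series carry the same charge, so the same 2.908 mol of electrons passes through cell 2.
Mg²⁺ + 2 e⁻ → Mg, so n(Mg) = 2.908 / 2 = 1.454 mol.
m(Mg) = 1.454 × 24.31 = 35.3 g.

35.3 g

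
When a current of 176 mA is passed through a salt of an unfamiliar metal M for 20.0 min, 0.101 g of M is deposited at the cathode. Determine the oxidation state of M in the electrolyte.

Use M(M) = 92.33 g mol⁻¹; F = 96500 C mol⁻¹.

Q = I·t = 0.1760 A × 1200.0 s = 211.2 C, so n(e⁻) = 211.2/96500 = 0.002189 mol.
n(M) deposited = 0.101 / 92.33 = 0.001094 mol.
Electrons per atom = n(e⁻)/n(M) = 0.002189 / 0.001094 = 2.00 ≈ 2, so the ion is M²⁺.

+2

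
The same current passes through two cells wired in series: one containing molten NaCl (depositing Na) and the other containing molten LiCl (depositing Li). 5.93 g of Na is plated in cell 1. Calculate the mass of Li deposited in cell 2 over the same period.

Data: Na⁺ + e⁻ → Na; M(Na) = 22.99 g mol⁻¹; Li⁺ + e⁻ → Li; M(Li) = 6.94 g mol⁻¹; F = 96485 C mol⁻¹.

n(Na) = 5.93 / 22.99 = 0.2579 mol.
Since Na⁺ + e⁻ → Na, n(e⁻) passed = 1 × 0.2579 = 0.2579 mol.
Cells in series carry the same charge, so the same 0.2579 mol of electrons passes through cell 2.
Li⁺ + e⁻ → Li, so n(Li) = 0.2579 / 1 = 0.2579 mol.
m(Li) = 0.2579 × 6.94 = 1.79 g.

1.79 g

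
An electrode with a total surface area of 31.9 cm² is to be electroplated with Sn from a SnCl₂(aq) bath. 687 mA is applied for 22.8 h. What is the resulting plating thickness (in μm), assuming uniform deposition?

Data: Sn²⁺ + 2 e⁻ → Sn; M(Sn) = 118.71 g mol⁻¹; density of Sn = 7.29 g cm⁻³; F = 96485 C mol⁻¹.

Q = I·t = 0.6870 × 82080 = 56390 C; n(e⁻) = 0.5844 mol.
n(Sn) = n(e⁻)/2 = 0.2922 mol, so m = 0.2922 × 118.71 = 34.69 g.
Volume = m/ρ = 34.69 / 7.29 = 4.758 cm³.
Thickness = V/A = 4.758 / 31.9 = 0.149 cm = 1490 μm.

1490 μm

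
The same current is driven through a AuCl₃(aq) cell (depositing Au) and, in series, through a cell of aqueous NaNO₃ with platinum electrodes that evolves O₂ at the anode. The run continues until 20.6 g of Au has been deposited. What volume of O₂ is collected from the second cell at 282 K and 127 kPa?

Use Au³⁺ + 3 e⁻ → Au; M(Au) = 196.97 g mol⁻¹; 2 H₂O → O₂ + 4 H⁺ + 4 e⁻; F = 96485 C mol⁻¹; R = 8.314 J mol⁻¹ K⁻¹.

1.45 L

n(Au) = 20.6 / 196.97 = 0.1046 mol, so n(e⁻) = 3 × 0.1046 = 0.3138 mol.
The cells are in series, so the same 0.3138 mol of electrons passes through the second cell.
2 H₂O → O₂ + 4 H⁺ + 4 e⁻ — 4 mol e⁻ per mol O₂, so n(O₂) = 0.3138/4 = 0.07844 mol.
V = nRT/P = (0.07844 × 8.314 × 282) / (127 × 10³) = 0.00145 m³ = 1.45 L.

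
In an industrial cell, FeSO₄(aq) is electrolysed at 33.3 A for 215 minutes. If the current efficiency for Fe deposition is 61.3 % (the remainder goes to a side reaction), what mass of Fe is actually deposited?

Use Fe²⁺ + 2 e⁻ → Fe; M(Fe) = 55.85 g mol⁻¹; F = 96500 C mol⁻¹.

76.2 g

Q = I·t = 33.30 × 12900 = 429600 C.
n(e⁻) = 429600/96500 = 4.452 mol; theoretically n(Fe) = 4.452/2 = 2.226 mol, m_theo = 124.3 g.
At 61.3 % efficiency, m_actual = 0.613 × 124.3 = 76.2 g.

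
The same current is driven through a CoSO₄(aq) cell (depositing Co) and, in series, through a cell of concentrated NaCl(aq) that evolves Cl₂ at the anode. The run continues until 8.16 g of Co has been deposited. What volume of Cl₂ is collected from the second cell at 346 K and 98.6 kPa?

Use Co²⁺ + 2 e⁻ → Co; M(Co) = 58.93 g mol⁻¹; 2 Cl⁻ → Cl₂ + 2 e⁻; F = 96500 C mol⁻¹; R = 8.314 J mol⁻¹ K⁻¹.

n(Co) = 8.16 / 58.93 = 0.1385 mol, so n(e⁻) = 2 × 0.1385 = 0.2769 mol.
The cells are in series, so the same 0.2769 mol of electrons passes through the second cell.
2 Cl⁻ → Cl₂ + 2 e⁻ — 2 mol e⁻ per mol Cl₂, so n(Cl₂) = 0.2769/2 = 0.1385 mol.
V = nRT/P = (0.1385 × 8.314 × 346) / (98.6 × 10³) = 0.00404 m³ = 4.04 L.

4.04 L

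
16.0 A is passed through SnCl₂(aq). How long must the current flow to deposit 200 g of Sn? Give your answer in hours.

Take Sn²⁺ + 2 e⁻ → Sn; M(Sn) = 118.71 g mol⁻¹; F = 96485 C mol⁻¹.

5.64 h

n(Sn) = m/M = 200 / 118.71 = 1.685 mol.
Each Sn atom requires 2 electrons, so n(e⁻) = 2 × 1.685 = 3.370 mol.
Q = n(e⁻)·F = 3.370 × 96485 = 325100 C.
t = Q/I = 325100 / 16.00 A = 20320 s = 5.64 h.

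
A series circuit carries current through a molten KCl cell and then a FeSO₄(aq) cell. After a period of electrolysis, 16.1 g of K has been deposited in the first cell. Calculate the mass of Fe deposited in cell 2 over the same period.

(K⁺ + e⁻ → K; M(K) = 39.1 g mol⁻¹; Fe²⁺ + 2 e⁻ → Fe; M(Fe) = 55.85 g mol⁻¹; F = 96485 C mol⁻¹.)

n(K) = 16.1 / 39.1 = 0.4118 mol.
Since K⁺ + e⁻ → K, n(e⁻) passed = 1 × 0.4118 = 0.4118 mol.
Cells in series carry the same charge, so the same 0.4118 mol of electrons passes through cell 2.
Fe²⁺ + 2 e⁻ → Fe, so n(Fe) = 0.4118 / 2 = 0.2059 mol.
m(Fe) = 0.2059 × 55.85 = 11.5 g.

11.5 g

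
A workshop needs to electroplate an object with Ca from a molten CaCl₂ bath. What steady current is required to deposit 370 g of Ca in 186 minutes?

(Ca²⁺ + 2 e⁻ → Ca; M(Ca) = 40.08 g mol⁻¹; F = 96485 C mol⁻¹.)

160 A

n(Ca) = 370 / 40.08 = 9.232 mol.
n(e⁻) = 2 × 9.232 = 18.46 mol.
Q = n(e⁻)·F = 18.46 × 96485 = 1781000 C.
I = Q/t = 1781000 / 11160 s = 160 A.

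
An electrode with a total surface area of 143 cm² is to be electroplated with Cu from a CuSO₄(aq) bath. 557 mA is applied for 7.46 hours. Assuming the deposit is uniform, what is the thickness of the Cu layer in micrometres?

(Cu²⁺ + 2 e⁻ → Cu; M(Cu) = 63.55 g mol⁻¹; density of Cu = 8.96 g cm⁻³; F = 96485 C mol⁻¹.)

38.4 μm

Q = I·t = 0.5570 × 26856 = 14960 C; n(e⁻) = 0.1550 mol.
n(Cu) = n(e⁻)/2 = 0.07752 mol, so m = 0.07752 × 63.55 = 4.926 g.
Volume = m/ρ = 4.926 / 8.96 = 0.5498 cm³.
Thickness = V/A = 0.5498 / 143 = 0.00384 cm = 38.4 μm.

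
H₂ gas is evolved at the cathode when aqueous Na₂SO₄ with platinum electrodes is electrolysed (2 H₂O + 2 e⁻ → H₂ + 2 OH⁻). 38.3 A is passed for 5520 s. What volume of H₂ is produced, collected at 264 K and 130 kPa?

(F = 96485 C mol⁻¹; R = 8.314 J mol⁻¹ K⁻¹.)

Q = I·t = 38.30 A × 5520.0 s = 211400 C.
n(e⁻) = Q/F = 211400 / 96485 = 2.191 mol.
2 electrons are transferred per H₂ molecule, so n(H₂) = 2.191 / 2 = 1.096 mol.
V = nRT/P = (1.096 × 8.314 × 264) / (130 × 10³ Pa) = 0.0185 m³ = 18.5 L.

18.5 L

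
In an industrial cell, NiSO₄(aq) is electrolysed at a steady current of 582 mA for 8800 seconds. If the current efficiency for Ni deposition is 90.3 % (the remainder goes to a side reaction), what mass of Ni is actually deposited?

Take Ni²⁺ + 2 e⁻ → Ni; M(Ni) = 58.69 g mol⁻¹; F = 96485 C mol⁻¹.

Q = I·t = 0.5820 × 8800.0 = 5122 C.
n(e⁻) = 5122/96485 = 0.05308 mol; theoretically n(Ni) = 0.05308/2 = 0.02654 mol, m_theo = 1.558 g.
At 90.3 % efficiency, m_actual = 0.903 × 1.558 = 1.41 g.

1.41 g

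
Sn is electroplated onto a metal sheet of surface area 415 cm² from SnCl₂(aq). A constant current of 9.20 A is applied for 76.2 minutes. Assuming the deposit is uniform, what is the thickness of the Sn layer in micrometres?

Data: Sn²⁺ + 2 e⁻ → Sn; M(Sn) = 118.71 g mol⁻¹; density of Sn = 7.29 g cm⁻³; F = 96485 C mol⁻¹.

Q = I·t = 9.200 × 4572.0 = 42060 C; n(e⁻) = 0.4359 mol.
n(Sn) = n(e⁻)/2 = 0.2180 mol, so m = 0.2180 × 118.71 = 25.88 g.
Volume = m/ρ = 25.88 / 7.29 = 3.549 cm³.
Thickness = V/A = 3.549 / 415 = 0.00855 cm = 85.5 μm.

85.5 μm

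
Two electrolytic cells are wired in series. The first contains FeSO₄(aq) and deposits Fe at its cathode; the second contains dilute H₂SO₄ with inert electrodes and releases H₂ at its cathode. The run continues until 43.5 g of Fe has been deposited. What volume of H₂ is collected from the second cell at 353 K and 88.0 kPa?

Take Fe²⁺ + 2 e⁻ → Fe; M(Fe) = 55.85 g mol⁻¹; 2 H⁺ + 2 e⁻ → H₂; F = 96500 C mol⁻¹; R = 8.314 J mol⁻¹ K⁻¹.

26.0 L

n(Fe) = 43.5 / 55.85 = 0.7789 mol, so n(e⁻) = 2 × 0.7789 = 1.558 mol.
The cells are in series, so the same 1.558 mol of electrons passes through the second cell.
2 H⁺ + 2 e⁻ → H₂ — 2 mol e⁻ per mol H₂, so n(H₂) = 1.558/2 = 0.7789 mol.
V = nRT/P = (0.7789 × 8.314 × 353) / (88.0 × 10³) = 0.0260 m³ = 26.0 L.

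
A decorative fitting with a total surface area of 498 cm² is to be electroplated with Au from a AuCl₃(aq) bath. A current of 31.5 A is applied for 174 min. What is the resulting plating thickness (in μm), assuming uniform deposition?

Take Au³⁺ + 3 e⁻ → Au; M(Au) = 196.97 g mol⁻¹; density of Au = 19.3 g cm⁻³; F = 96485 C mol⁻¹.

Q = I·t = 31.50 × 10440 = 328900 C; n(e⁻) = 3.408 mol.
n(Au) = n(e⁻)/3 = 1.136 mol, so m = 1.136 × 196.97 = 223.8 g.
Volume = m/ρ = 223.8 / 19.3 = 11.60 cm³.
Thickness = V/A = 11.60 / 498 = 0.0233 cm = 233 μm.

233 μm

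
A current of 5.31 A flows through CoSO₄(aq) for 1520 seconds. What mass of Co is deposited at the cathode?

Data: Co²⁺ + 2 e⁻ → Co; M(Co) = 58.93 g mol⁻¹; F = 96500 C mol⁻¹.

2.46 g

Q = I·t = 5.310 A × 1520.0 s = 8071 C.
n(e⁻) = Q/F = 8071 / 96500 = 0.08364 mol.
Co²⁺ + 2 e⁻ → Co, so n(Co) = n(e⁻)/2 = 0.04182 mol.
m = n·M = 0.04182 × 58.93 = 2.46 g.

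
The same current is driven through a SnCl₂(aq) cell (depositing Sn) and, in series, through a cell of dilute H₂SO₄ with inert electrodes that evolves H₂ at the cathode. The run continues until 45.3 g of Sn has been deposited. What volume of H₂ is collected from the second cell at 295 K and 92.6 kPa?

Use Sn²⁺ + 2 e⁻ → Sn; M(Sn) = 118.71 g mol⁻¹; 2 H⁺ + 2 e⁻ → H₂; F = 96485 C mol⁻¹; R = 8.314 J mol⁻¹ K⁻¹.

10.1 L

n(Sn) = 45.3 / 118.71 = 0.3816 mol, so n(e⁻) = 2 × 0.3816 = 0.7632 mol.
The cells are in series, so the same 0.7632 mol of electrons passes through the second cell.
2 H⁺ + 2 e⁻ → H₂ — 2 mol e⁻ per mol H₂, so n(H₂) = 0.7632/2 = 0.3816 mol.
V = nRT/P = (0.3816 × 8.314 × 295) / (92.6 × 10³) = 0.0101 m³ = 10.1 L.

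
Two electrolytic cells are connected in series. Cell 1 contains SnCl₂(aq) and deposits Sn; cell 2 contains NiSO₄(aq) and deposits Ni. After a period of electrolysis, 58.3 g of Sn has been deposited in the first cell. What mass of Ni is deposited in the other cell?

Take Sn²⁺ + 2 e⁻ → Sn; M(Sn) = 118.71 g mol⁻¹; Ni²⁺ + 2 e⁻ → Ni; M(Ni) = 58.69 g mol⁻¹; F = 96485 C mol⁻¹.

28.8 g

n(Sn) = 58.3 / 118.71 = 0.4911 mol.
Since Sn²⁺ + 2 e⁻ → Sn, n(e⁻) passed = 2 × 0.4911 = 0.9822 mol.
Cells in series carry the same charge, so the same 0.9822 mol of electrons passes through cell 2.
Ni²⁺ + 2 e⁻ → Ni, so n(Ni) = 0.9822 / 2 = 0.4911 mol.
m(Ni) = 0.4911 × 58.69 = 28.8 g.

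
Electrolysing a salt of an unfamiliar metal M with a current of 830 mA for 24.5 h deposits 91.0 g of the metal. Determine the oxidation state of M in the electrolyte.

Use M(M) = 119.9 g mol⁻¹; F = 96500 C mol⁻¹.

Q = I·t = 0.8300 A × 88200 s = 73210 C, so n(e⁻) = 73210/96500 = 0.7586 mol.
n(M) deposited = 91.0 / 119.9 = 0.7590 mol.
Electrons per atom = n(e⁻)/n(M) = 0.7586 / 0.7590 = 1.00 ≈ 1, so the ion is M⁺.

+1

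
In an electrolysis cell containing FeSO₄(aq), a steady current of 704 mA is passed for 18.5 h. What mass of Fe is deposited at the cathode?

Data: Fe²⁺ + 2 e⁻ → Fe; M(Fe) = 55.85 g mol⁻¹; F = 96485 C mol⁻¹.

13.6 g

Q = I·t = 0.7040 A × 66600 s = 46890 C.
n(e⁻) = Q/F = 46890 / 96485 = 0.4859 mol.
Fe²⁺ + 2 e⁻ → Fe, so n(Fe) = n(e⁻)/2 = 0.2430 mol.
m = n·M = 0.2430 × 55.85 = 13.6 g.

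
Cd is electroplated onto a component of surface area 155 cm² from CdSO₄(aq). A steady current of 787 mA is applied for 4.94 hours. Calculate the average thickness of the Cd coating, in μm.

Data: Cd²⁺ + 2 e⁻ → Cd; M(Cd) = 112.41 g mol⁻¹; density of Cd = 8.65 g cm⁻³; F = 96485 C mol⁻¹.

Q = I·t = 0.7870 × 17784 = 14000 C; n(e⁻) = 0.1451 mol.
n(Cd) = n(e⁻)/2 = 0.07253 mol, so m = 0.07253 × 112.41 = 8.153 g.
Volume = m/ρ = 8.153 / 8.65 = 0.9425 cm³.
Thickness = V/A = 0.9425 / 155 = 0.00608 cm = 60.8 μm.

60.8 μm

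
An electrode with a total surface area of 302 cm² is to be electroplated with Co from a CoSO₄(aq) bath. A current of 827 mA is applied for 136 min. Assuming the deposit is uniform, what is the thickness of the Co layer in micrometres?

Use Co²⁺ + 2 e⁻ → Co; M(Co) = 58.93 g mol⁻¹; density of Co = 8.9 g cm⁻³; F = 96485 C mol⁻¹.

7.67 μm

Q = I·t = 0.8270 × 8160.0 = 6748 C; n(e⁻) = 0.06994 mol.
n(Co) = n(e⁻)/2 = 0.03497 mol, so m = 0.03497 × 58.93 = 2.061 g.
Volume = m/ρ = 2.061 / 8.9 = 0.2316 cm³.
Thickness = V/A = 0.2316 / 302 = 7.67 × 10⁻⁴ cm = 7.67 μm.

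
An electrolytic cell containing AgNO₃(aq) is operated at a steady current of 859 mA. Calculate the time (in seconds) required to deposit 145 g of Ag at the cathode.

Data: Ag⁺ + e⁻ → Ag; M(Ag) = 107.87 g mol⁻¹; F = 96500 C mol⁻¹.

n(Ag) = m/M = 145 / 107.87 = 1.344 mol.
Each Ag atom requires 1 electron, so n(e⁻) = 1 × 1.344 = 1.344 mol.
Q = n(e⁻)·F = 1.344 × 96500 = 129700 C.
t = Q/I = 129700 / 0.8590 A = 151000 s.

1.51 × 10⁵ s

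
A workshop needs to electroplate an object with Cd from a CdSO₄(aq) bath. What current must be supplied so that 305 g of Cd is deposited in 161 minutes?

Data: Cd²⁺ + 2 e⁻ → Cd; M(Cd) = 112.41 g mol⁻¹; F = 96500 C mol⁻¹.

n(Cd) = 305 / 112.41 = 2.713 mol.
n(e⁻) = 2 × 2.713 = 5.427 mol.
Q = n(e⁻)·F = 5.427 × 96500 = 523700 C.
I = Q/t = 523700 / 9660.0 s = 54.2 A.

54.2 A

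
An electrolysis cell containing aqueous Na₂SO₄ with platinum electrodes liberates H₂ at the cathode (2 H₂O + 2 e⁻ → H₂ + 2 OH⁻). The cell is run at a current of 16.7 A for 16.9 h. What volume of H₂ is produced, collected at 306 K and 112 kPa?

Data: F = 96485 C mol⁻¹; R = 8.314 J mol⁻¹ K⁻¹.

120 L

Q = I·t = 16.70 A × 60840 s = 1016000 C.
n(e⁻) = Q/F = 1016000 / 96485 = 10.53 mol.
2 electrons are transferred per H₂ molecule, so n(H₂) = 10.53 / 2 = 5.265 mol.
V = nRT/P = (5.265 × 8.314 × 306) / (112 × 10³ Pa) = 0.120 m³ = 120 L.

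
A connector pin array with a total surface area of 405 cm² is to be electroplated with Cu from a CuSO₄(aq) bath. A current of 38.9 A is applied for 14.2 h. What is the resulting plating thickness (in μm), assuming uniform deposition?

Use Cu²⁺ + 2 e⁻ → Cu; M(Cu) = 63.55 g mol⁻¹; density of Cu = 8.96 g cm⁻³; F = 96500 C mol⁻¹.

Q = I·t = 38.90 × 51120 = 1989000 C; n(e⁻) = 20.61 mol.
n(Cu) = n(e⁻)/2 = 10.30 mol, so m = 10.30 × 63.55 = 654.8 g.
Volume = m/ρ = 654.8 / 8.96 = 73.08 cm³.
Thickness = V/A = 73.08 / 405 = 0.180 cm = 1800 μm.

1800 μm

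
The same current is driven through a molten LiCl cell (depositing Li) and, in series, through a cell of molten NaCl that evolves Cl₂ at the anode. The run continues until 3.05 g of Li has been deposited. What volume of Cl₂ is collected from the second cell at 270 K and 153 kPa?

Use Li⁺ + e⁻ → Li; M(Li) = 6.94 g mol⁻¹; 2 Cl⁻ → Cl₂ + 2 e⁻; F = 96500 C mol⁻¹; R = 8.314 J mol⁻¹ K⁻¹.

3.22 L

n(Li) = 3.05 / 6.94 = 0.4395 mol, so n(e⁻) = 1 × 0.4395 = 0.4395 mol.
The cells are in series, so the same 0.4395 mol of electrons passes through the second cell.
2 Cl⁻ → Cl₂ + 2 e⁻ — 2 mol e⁻ per mol Cl₂, so n(Cl₂) = 0.4395/2 = 0.2197 mol.
V = nRT/P = (0.2197 × 8.314 × 270) / (153 × 10³) = 0.00322 m³ = 3.22 L.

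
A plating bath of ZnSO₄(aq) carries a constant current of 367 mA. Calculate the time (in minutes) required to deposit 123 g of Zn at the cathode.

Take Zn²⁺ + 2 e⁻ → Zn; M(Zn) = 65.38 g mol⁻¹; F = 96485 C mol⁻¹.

n(Zn) = m/M = 123 / 65.38 = 1.881 mol.
Each Zn atom requires 2 electrons, so n(e⁻) = 2 × 1.881 = 3.763 mol.
Q = n(e⁻)·F = 3.763 × 96485 = 363000 C.
t = Q/I = 363000 / 0.3670 A = 989200 s = 16500 min.

16500 min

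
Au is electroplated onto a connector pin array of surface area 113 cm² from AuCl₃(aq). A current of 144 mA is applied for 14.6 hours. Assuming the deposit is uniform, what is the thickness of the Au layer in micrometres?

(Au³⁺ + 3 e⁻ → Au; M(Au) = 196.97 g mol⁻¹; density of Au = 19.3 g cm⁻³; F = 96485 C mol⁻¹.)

Q = I·t = 0.1440 × 52560 = 7569 C; n(e⁻) = 0.07844 mol.
n(Au) = n(e⁻)/3 = 0.02615 mol, so m = 0.02615 × 196.97 = 5.150 g.
Volume = m/ρ = 5.150 / 19.3 = 0.2669 cm³.
Thickness = V/A = 0.2669 / 113 = 0.00236 cm = 23.6 μm.

23.6 μm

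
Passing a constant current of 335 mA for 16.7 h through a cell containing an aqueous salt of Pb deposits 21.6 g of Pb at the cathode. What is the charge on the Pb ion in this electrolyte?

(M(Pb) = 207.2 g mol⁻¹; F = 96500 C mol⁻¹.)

Q = I·t = 0.3350 A × 60120 s = 20140 C, so n(e⁻) = 20140/96500 = 0.2087 mol.
n(Pb) deposited = 21.6 / 207.2 = 0.1042 mol.
Electrons per atom = n(e⁻)/n(Pb) = 0.2087 / 0.1042 = 2.00 ≈ 2, so the ion is Pb²⁺.

+2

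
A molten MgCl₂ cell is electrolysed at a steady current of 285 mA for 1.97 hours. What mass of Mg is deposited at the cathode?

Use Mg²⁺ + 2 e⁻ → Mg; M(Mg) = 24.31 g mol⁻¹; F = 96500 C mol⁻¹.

Q = I·t = 0.2850 A × 7092.0 s = 2021 C.
n(e⁻) = Q/F = 2021 / 96500 = 0.02095 mol.
Mg²⁺ + 2 e⁻ → Mg, so n(Mg) = n(e⁻)/2 = 0.01047 mol.
m = n·M = 0.01047 × 24.31 = 0.255 g.

0.255 g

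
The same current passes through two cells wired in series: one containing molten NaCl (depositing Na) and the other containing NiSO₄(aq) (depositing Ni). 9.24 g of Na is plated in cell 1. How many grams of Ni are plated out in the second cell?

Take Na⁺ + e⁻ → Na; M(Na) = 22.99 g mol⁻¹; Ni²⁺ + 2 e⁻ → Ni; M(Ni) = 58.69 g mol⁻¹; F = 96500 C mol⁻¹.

n(Na) = 9.24 / 22.99 = 0.4019 mol.
Since Na⁺ + e⁻ → Na, n(e⁻) passed = 1 × 0.4019 = 0.4019 mol.
Cells in series carry the same charge, so the same 0.4019 mol of electrons passes through cell 2.
Ni²⁺ + 2 e⁻ → Ni, so n(Ni) = 0.4019 / 2 = 0.2010 mol.
m(Ni) = 0.2010 × 58.69 = 11.8 g.

11.8 g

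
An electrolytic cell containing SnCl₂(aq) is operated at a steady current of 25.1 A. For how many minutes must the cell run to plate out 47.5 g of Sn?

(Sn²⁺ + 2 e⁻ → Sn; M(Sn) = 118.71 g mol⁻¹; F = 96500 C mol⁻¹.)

51.3 min

n(Sn) = m/M = 47.5 / 118.71 = 0.4001 mol.
Each Sn atom requires 2 electrons, so n(e⁻) = 2 × 0.4001 = 0.8003 mol.
Q = n(e⁻)·F = 0.8003 × 96500 = 77230 C.
t = Q/I = 77230 / 25.10 A = 3077 s = 51.3 min.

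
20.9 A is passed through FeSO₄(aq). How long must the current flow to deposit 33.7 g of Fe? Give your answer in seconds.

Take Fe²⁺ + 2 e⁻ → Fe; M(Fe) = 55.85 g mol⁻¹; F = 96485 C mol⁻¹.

n(Fe) = m/M = 33.7 / 55.85 = 0.6034 mol.
Each Fe atom requires 2 electrons, so n(e⁻) = 2 × 0.6034 = 1.207 mol.
Q = n(e⁻)·F = 1.207 × 96485 = 116400 C.
t = Q/I = 116400 / 20.90 A = 5571 s.

5570 s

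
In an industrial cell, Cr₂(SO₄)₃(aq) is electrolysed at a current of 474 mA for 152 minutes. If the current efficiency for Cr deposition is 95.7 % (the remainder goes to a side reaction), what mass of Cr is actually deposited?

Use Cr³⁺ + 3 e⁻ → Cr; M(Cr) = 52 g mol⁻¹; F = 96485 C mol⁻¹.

Q = I·t = 0.4740 × 9120.0 = 4323 C.
n(e⁻) = 4323/96485 = 0.04480 mol; theoretically n(Cr) = 0.04480/3 = 0.01493 mol, m_theo = 0.7766 g.
At 95.7 % efficiency, m_actual = 0.957 × 0.7766 = 0.743 g.

0.743 g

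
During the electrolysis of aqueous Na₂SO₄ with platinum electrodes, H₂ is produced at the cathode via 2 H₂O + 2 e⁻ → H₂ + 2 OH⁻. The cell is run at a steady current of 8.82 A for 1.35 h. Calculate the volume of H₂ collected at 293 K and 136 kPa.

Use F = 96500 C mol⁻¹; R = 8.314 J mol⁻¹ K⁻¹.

3.98 L

Q = I·t = 8.820 A × 4860.0 s = 42870 C.
n(e⁻) = Q/F = 42870 / 96500 = 0.4442 mol.
2 electrons are transferred per H₂ molecule, so n(H₂) = 0.4442 / 2 = 0.2221 mol.
V = nRT/P = (0.2221 × 8.314 × 293) / (136 × 10³ Pa) = 0.00398 m³ = 3.98 L.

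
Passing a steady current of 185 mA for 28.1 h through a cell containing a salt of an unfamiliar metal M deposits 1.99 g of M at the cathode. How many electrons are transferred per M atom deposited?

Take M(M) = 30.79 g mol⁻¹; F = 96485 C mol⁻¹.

3

Q = I·t = 0.1850 A × 101160 s = 18710 C, so n(e⁻) = 18710/96485 = 0.1940 mol.
n(M) deposited = 1.99 / 30.79 = 0.06463 mol.
Electrons per atom = n(e⁻)/n(M) = 0.1940 / 0.06463 = 3.00 ≈ 3, so the ion is M³⁺.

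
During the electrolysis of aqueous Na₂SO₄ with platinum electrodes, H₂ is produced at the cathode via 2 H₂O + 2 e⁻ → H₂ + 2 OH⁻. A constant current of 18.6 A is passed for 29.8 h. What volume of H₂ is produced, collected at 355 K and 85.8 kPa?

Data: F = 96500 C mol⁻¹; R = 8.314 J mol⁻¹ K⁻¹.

Q = I·t = 18.60 A × 107280 s = 1995000 C.
n(e⁻) = Q/F = 1995000 / 96500 = 20.68 mol.
2 electrons are transferred per H₂ molecule, so n(H₂) = 20.68 / 2 = 10.34 mol.
V = nRT/P = (10.34 × 8.314 × 355) / (85.8 × 10³ Pa) = 0.356 m³ = 356 L.

356 L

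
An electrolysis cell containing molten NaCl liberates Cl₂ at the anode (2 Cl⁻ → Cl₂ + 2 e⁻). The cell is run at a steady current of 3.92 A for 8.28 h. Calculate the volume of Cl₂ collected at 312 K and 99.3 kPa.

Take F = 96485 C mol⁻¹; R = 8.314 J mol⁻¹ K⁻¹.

15.8 L

Q = I·t = 3.920 A × 29808 s = 116800 C.
n(e⁻) = Q/F = 116800 / 96485 = 1.211 mol.
2 electrons are transferred per Cl₂ molecule, so n(Cl₂) = 1.211 / 2 = 0.6055 mol.
V = nRT/P = (0.6055 × 8.314 × 312) / (99.3 × 10³ Pa) = 0.0158 m³ = 15.8 L.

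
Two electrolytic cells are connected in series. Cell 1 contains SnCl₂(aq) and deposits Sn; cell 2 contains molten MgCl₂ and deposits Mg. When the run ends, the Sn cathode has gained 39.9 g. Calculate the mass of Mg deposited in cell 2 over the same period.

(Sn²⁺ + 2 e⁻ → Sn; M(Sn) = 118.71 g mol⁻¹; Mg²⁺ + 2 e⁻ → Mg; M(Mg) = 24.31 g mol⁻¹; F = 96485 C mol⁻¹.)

8.17 g

n(Sn) = 39.9 / 118.71 = 0.3361 mol.
Since Sn²⁺ + 2 e⁻ → Sn, n(e⁻) passed = 2 × 0.3361 = 0.6722 mol.
Cells in series carry the same charge, so the same 0.6722 mol of electrons passes through cell 2.
Mg²⁺ + 2 e⁻ → Mg, so n(Mg) = 0.6722 / 2 = 0.3361 mol.
m(Mg) = 0.3361 × 24.31 = 8.17 g.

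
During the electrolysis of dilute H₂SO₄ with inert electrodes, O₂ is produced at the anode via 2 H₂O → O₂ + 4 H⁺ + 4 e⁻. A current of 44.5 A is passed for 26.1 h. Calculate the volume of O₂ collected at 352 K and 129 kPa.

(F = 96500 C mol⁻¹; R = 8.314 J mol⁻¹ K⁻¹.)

246 L

Q = I·t = 44.50 A × 93960 s = 4181000 C.
n(e⁻) = Q/F = 4181000 / 96500 = 43.33 mol.
4 electrons are transferred per O₂ molecule, so n(O₂) = 43.33 / 4 = 10.83 mol.
V = nRT/P = (10.83 × 8.314 × 352) / (129 × 10³ Pa) = 0.246 m³ = 246 L.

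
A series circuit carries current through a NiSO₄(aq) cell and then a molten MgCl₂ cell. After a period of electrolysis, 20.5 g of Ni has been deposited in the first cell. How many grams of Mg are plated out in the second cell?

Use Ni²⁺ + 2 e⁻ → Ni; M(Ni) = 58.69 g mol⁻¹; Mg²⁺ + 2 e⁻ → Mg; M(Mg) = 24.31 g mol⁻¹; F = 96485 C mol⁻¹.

8.49 g

n(Ni) = 20.5 / 58.69 = 0.3493 mol.
Since Ni²⁺ + 2 e⁻ → Ni, n(e⁻) passed = 2 × 0.3493 = 0.6986 mol.
Cells in series carry the same charge, so the same 0.6986 mol of electrons passes through cell 2.
Mg²⁺ + 2 e⁻ → Mg, so n(Mg) = 0.6986 / 2 = 0.3493 mol.
m(Mg) = 0.3493 × 24.31 = 8.49 g.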